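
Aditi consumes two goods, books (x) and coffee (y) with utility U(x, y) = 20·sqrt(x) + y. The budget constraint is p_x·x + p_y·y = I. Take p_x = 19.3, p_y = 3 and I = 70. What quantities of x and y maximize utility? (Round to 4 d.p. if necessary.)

x* = 2.4162, y* = 7.7893

Set MRS = p_x/p_y: 10·x^(−1/2) = p_x/p_y.
Solve: √x = 10·p_y/p_x, so x*(p_x,p_y) = (10·p_y/p_x)², and y* = (I − p_x·x*)/p_y.
Plugging in: x* = (10·3/19.3)² = 2.4162, y* = 7.7893.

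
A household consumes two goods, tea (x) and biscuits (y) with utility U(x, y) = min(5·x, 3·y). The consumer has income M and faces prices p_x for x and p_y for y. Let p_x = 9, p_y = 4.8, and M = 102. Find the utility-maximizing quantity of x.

Leontief preferences: the optimum is at the kink where x/3 = y/5, i.e. y = (5/3)·x.
Budget: p_x·x + p_y·(5/3)·x = M, so (3·p_x + 5·p_y)·x = 3·M.
Demand: x*(p_x,p_y,M) = 3·M/(3·p_x + 5·p_y), y* = 5·M/(3·p_x + 5·p_y).
Here 3·9 + 5·4.8 = 51, giving x* = 6.

x* = 6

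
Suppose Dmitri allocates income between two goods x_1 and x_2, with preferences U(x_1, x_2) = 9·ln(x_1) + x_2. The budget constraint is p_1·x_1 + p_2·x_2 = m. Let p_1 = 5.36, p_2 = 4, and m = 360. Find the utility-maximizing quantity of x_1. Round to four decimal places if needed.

x_1* = 6.7164

MU_x_1 = 9/x_1, MU_x_2 = 1. Tangency: 9/x_1 = p_1/p_2.
So x_1*(p_1,p_2) = 9·p_2/p_1, independent of income; and x_2* = (m − 9·p_2)/p_2.
At the given prices: x_1* = 9·4/5.36 = 6.7164.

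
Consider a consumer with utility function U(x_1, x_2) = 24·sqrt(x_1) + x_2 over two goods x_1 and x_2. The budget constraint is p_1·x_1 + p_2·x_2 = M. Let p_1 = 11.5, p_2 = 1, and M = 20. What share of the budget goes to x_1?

Utility is quasi-linear in x_2; the FOC for x_1 is 12/√x_1 = p_1/p_2.
Thus x_1* = (12·p_2/p_1)² — independent of M — with the rest of income spent on x_2.
Plugging in: x_1* = (12·1/11.5)² = 1.0888, x_2* = 7.4783.
Expenditure on x_1: 11.5·1.0888 = 12.5217; share = 0.6261.

share on x_1 = 0.6261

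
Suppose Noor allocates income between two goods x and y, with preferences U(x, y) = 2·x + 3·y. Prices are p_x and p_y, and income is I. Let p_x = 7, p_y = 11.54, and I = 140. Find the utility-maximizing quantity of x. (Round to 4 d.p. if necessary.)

x* = 20

Perfect substitutes: compare marginal utility per dollar. 2/p_x vs 3/p_y → 0.2857 vs 0.26.
x gives more utility per dollar, so spend all income on x: x* = I/p_x, y* = 0.
Numerically: x* = 20, y* = 0.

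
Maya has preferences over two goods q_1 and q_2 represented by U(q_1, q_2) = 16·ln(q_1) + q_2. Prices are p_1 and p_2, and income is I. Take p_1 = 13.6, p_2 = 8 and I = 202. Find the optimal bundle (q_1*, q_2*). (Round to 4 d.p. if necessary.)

So q_1*(p_1,p_2) = 16·p_2/p_1, independent of income; and q_2* = (I − 16·p_2)/p_2.
At the given prices: q_1* = 16·8/13.6 = 9.4118, and q_2* = 9.25.

q_1* = 9.4118, q_2* = 9.25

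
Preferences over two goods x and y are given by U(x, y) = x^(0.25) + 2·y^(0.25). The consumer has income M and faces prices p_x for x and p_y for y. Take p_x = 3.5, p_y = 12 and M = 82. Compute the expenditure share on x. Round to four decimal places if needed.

share on x = 0.3744

From the CES first-order condition, (1/2)·(y/x)^(0.75) = p_x/p_y.
Hence y/x = (2·p_x/p_y)^(1/(0.75)), i.e. raised to the 4/3 power.
Substitute y = (y/x)·x into the budget: x* = M/(p_x + p_y·(y/x)).
Numerically y/x = 0.487404, so x* = 82/(3.5 + 12·0.487404) = 8.7711 and y* = 0.487404·8.7711 = 4.2751.
Expenditure on x: 3.5·8.7711 = 30.699; share = 0.3744.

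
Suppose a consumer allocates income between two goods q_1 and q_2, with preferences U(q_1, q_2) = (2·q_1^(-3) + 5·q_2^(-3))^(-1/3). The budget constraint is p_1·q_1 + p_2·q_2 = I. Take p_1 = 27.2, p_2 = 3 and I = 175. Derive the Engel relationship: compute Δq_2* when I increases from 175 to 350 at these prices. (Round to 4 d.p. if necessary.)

From the CES first-order condition, (2/5)·(q_2/q_1)^(4) = p_1/p_2.
Solve for the ratio: q_2/q_1 = [(5/2)·p_1/p_2]^(0.25).
Substitute q_2 = (q_2/q_1)·q_1 into the budget: q_1* = I/(p_1 + p_2·(q_2/q_1)).
Numerically q_2/q_1 = 2.181961, so q_1* = 175/(27.2 + 3·2.181961) = 5.1858 and q_2* = 2.181961·5.1858 = 11.3153.
At I' = 350: q_2* = 22.6305. Change: 22.6305 − 11.3153 = 11.3153.

Δq_2* = 11.3153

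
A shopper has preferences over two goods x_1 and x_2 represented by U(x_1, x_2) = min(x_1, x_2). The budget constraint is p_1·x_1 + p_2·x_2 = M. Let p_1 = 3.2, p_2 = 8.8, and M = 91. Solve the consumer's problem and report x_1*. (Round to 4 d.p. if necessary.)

Leontief preferences: the optimum is at the kink where x_1/1 = x_2/1, i.e. x_2 = x_1.
Budget: p_1·x_1 + p_2·x_1 = M, so (p_1 + p_2)·x_1 = M.
Demand: x_1*(p_1,p_2,M) = M/(p_1 + p_2), x_2* = M/(p_1 + p_2).
Here 3.2 + 8.8 = 12, giving x_1* = 7.5833.

x_1* = 7.5833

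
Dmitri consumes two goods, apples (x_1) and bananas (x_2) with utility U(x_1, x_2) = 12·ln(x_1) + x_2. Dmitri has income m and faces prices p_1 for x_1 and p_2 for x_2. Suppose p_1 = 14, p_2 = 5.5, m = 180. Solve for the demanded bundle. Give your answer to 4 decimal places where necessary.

x_1* = 4.7143, x_2* = 20.7273

Set MRS = p_1/p_2: (12/x_1)/1 = p_1/p_2.
So x_1*(p_1,p_2) = 12·p_2/p_1, independent of income; and x_2* = (m − 12·p_2)/p_2.
At the given prices: x_1* = 12·5.5/14 = 4.7143, and x_2* = 20.7273.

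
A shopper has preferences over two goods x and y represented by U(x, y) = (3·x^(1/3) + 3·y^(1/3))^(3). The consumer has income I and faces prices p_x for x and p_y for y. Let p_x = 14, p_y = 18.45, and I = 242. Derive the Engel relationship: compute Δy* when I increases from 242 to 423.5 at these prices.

MRS = MU_x/MU_y = (y/x)^(2/3). Set equal to p_x/p_y.
Solve for the ratio: y/x = [p_x/p_y]^(1.5).
With the ratio pinned down, the budget gives x* = I/(p_x + p_y·(y/x)) and y* = (y/x)·x*.
Numerically y/x = 0.660994, so x* = 242/(14 + 18.45·0.660994) = 9.2383 and y* = 0.660994·9.2383 = 6.1065.
At I' = 423.5: y* = 10.6863. Change: 10.6863 − 6.1065 = 4.5798.

Δy* = 4.5798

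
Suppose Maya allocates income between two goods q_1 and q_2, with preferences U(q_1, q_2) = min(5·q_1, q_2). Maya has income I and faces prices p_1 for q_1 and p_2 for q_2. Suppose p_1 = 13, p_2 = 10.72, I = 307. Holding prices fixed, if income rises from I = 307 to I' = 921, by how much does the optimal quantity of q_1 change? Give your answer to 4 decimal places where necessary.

Δq_1* = 9.2192

Leontief preferences: the optimum is at the kink where q_1/1 = q_2/5, i.e. q_2 = 5·q_1.
Budget: p_1·q_1 + p_2·5·q_1 = I, so (p_1 + 5·p_2)·q_1 = I.
Demand: q_1*(p_1,p_2,I) = I/(p_1 + 5·p_2), q_2* = 5·I/(p_1 + 5·p_2).
Here 13 + 5·10.72 = 66.6, giving q_1* = 4.6096.
At I' = 921: q_1* = 13.8288. Change: 13.8288 − 4.6096 = 9.2192.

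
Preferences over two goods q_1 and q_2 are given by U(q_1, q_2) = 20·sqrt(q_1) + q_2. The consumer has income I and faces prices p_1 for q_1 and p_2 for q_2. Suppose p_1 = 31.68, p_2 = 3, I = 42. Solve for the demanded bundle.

Set MRS = p_1/p_2: 10·q_1^(−1/2) = p_1/p_2.
Solve: √q_1 = 10·p_2/p_1, so q_1*(p_1,p_2) = (10·p_2/p_1)², and q_2* = (I − p_1·q_1*)/p_2.
Plugging in: q_1* = (10·3/31.68)² = 0.8968, q_2* = 4.5303.

q_1* = 0.8968, q_2* = 4.5303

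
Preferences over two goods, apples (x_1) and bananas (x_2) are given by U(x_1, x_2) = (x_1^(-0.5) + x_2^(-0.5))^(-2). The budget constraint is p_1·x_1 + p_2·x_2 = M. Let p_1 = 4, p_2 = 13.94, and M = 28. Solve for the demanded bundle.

MU_x_1 ∝ x_1^(-1.5), MU_x_2 ∝ x_2^(-1.5), so MRS = (x_2/x_1)^(1.5) = p_1/p_2.
Hence x_2/x_1 = (p_1/p_2)^(1/(1.5)), i.e. raised to the 2/3 power.
Substitute x_2 = (x_2/x_1)·x_1 into the budget: x_1* = M/(p_1 + p_2·(x_2/x_1)).
Numerically x_2/x_1 = 0.435042, so x_1* = 28/(4 + 13.94·0.435042) = 2.7821 and x_2* = 0.435042·2.7821 = 1.2103.

x_1* = 2.7821, x_2* = 1.2103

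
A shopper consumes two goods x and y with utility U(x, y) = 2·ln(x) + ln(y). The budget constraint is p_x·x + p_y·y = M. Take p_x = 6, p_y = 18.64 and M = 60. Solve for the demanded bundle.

x* = 6.6667, y* = 1.073

Tangency: MRS = 2·y/x = p_x/p_y.
Rearranging, p_y·y = (1/2)·p_x·x. Substituting into the budget gives p_x·x·(1 + (1/2)) = M.
Demand: x*(p_x,p_y,M) = 2/3·M/p_x and y* = 1/3·M/p_y.
At p_x=6, p_y=18.64, M=60: x* = 2/3·60/6 = 6.6667, y* = 1.073.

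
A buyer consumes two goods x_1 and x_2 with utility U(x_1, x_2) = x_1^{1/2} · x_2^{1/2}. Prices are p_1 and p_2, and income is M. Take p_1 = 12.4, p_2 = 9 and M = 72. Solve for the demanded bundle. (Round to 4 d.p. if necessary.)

Tangency: MRS = x_2/x_1 = p_1/p_2.
So 0.5·p_2·x_2 = 0.5·p_1·x_1; combined with the budget, a share 0.5 of income goes to x_1.
Demand: x_1*(p_1,p_2,M) = 0.5·M/p_1 and x_2* = 0.5·M/p_2.
At p_1=12.4, p_2=9, M=72: x_1* = 0.5·72/12.4 = 2.9032, x_2* = 4.

x_1* = 2.9032, x_2* = 4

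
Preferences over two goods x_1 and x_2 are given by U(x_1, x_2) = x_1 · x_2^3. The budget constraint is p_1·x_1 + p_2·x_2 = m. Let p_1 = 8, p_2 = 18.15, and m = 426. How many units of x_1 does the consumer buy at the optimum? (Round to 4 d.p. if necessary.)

x_1* = 13.3125

The MRS is (1/3)·x_2/x_1. Set MRS = p_1/p_2.
Rearranging, p_2·x_2 = 3·p_1·x_1. Substituting into the budget gives p_1·x_1·(1 + 3) = m.
Demand: x_1*(p_1,p_2,m) = 0.25·m/p_1 and x_2* = 0.75·m/p_2.
At p_1=8, p_2=18.15, m=426: x_1* = 0.25·426/8 = 13.3125.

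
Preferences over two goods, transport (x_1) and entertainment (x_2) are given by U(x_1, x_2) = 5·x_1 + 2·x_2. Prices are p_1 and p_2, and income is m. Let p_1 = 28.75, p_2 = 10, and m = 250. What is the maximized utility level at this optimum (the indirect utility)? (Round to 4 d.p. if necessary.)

Perfect substitutes: compare marginal utility per dollar. 5/p_1 vs 2/p_2 → 0.1739 vs 0.2.
x_2 gives more utility per dollar, so spend all income on x_2: x_2* = m/p_2, x_1* = 0.
Numerically: x_1* = 0, x_2* = 25.
Utility at the optimum: U(0, 25) = 50.

V = 50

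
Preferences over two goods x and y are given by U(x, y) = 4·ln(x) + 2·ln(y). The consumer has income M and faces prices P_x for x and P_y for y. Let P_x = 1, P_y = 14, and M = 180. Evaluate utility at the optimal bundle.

The MRS is 2·y/x. Set MRS = P_x/P_y.
Rearranging, P_y·y = (1/2)·P_x·x. Substituting into the budget gives P_x·x·(1 + (1/2)) = M.
Demand: x*(P_x,P_y,M) = 2/3·M/P_x and y* = 1/3·M/P_y.
At P_x=1, P_y=14, M=180: x* = 2/3·180/1 = 120, y* = 4.2857.
Utility at the optimum: U(120, 4.2857) = 22.0605.

V = 22.0605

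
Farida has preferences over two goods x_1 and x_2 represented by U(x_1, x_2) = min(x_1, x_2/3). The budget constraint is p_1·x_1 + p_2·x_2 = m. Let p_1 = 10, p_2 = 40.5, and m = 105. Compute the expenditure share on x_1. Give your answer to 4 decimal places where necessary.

Leontief preferences: the optimum is at the kink where x_1/1 = x_2/3, i.e. x_2 = 3·x_1.
Budget: p_1·x_1 + p_2·3·x_1 = m, so (p_1 + 3·p_2)·x_1 = m.
Demand: x_1*(p_1,p_2,m) = m/(p_1 + 3·p_2), x_2* = 3·m/(p_1 + 3·p_2).
Here 10 + 3·40.5 = 131.5, giving x_1* = 0.7985 and x_2* = 2.3954.
Expenditure on x_1: 10·0.7985 = 7.9848; share = 0.076.

share on x_1 = 0.076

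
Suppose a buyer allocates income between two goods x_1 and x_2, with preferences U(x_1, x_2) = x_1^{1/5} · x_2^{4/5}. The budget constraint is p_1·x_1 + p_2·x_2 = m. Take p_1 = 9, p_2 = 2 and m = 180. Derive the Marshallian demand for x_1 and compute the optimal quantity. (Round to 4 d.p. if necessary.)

Demand: x_1*(p_1,p_2,m) = 0.2·m/p_1 and x_2* = 0.8·m/p_2.
At p_1=9, p_2=2, m=180: x_1* = 0.2·180/9 = 4.

x_1* = 4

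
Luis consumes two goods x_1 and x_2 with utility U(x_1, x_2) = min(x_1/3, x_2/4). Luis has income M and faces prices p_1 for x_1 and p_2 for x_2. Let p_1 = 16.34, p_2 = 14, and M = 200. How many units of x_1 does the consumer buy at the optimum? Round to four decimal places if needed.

x_1* = 5.7132

Demand: x_1*(p_1,p_2,M) = 3·M/(3·p_1 + 4·p_2), x_2* = 4·M/(3·p_1 + 4·p_2).
Here 3·16.34 + 4·14 = 105.02, giving x_1* = 5.7132.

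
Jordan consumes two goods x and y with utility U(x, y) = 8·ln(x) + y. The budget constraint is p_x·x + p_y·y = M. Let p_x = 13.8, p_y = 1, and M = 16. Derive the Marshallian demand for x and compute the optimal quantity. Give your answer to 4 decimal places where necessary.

x* = 0.5797

Set MRS = p_x/p_y: (8/x)/1 = p_x/p_y.
So x*(p_x,p_y) = 8·p_y/p_x, independent of income; and y* = (M − 8·p_y)/p_y.
At the given prices: x* = 8·1/13.8 = 0.5797.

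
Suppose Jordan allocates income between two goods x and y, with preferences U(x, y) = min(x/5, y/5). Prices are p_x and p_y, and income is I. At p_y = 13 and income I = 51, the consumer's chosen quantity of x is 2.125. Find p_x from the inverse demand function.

p_x = 11

With perfect complements, no substitution: consume in ratio x:y = 5:5.
Budget: p_x·x + p_y·x = I, so (5·p_x + 5·p_y)·x = 5·I.
Demand: x*(p_x,p_y,I) = 5·I/(5·p_x + 5·p_y), y* = 5·I/(5·p_x + 5·p_y).
Set x* = 2.125 in the demand function and solve for p_x: p_x = 11.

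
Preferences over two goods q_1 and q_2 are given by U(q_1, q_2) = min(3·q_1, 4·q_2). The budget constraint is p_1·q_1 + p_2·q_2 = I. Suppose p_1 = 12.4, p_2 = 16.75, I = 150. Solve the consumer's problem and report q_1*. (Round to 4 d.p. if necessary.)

q_1* = 6.009

Leontief preferences: the optimum is at the kink where q_1/4 = q_2/3, i.e. q_2 = (3/4)·q_1.
Budget: p_1·q_1 + p_2·(3/4)·q_1 = I, so (4·p_1 + 3·p_2)·q_1 = 4·I.
Demand: q_1*(p_1,p_2,I) = 4·I/(4·p_1 + 3·p_2), q_2* = 3·I/(4·p_1 + 3·p_2).
Here 4·12.4 + 3·16.75 = 99.85, giving q_1* = 6.009.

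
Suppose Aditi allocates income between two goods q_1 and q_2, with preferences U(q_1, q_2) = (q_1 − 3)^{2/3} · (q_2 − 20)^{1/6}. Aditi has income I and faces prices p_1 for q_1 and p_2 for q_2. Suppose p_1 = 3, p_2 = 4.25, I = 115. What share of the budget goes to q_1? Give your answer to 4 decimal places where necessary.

MRS = 4·(q_2−20)/(q_1−3). Tangency with p_1/p_2 gives q_2−20 = (1/4)·(p_1/p_2)·(q_1−3).
After buying the subsistence bundle (3, 20), a share 0.8 of the remaining income goes to q_1: q_1* = 3 + 0.8·(I − 3p_1 − 20p_2)/p_1.
Discretionary income = 115 − 3·3 − 20·4.25 = 21; q_1* = 3 + 0.8·21/3 = 8.6; q_2* = 20 + 0.2·21/4.25 = 20.9882.
Expenditure on q_1: 3·8.6 = 25.8; share = 0.2243.

share on q_1 = 0.2243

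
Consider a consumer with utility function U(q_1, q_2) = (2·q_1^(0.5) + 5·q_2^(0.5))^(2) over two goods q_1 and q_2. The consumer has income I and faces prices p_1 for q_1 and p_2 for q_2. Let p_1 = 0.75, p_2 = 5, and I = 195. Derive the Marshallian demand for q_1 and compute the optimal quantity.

q_1* = 134.1935

With the ratio pinned down, the budget gives q_1* = I/(p_1 + p_2·(q_2/q_1)) and q_2* = (q_2/q_1)·q_1*.
Numerically q_2/q_1 = 0.140625, so q_1* = 195/(0.75 + 5·0.140625) = 134.1935.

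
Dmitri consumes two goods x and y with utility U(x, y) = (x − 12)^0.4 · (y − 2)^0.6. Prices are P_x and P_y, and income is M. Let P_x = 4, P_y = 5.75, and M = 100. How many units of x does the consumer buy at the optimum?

MRS = (2/3)·(y−2)/(x−12). Tangency with P_x/P_y gives y−2 = (3/2)·(P_x/P_y)·(x−12).
After buying the subsistence bundle (12, 2), a share 0.4 of the remaining income goes to x: x* = 12 + 0.4·(M − 12P_x − 2P_y)/P_x.
Discretionary income = 100 − 12·4 − 2·5.75 = 40.5; x* = 12 + 0.4·40.5/4 = 16.05.

x* = 16.05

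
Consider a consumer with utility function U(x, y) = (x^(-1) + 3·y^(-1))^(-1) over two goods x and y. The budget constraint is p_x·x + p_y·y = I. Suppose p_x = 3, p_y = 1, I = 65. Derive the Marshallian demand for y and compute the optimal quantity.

MRS = MU_x/MU_y = (1/3)·(y/x)^(2). Set equal to p_x/p_y.
Solve for the ratio: y/x = [3·p_x/p_y]^(0.5).
With the ratio pinned down, the budget gives x* = I/(p_x + p_y·(y/x)) and y* = (y/x)·x*.
Numerically y/x = 3, so x* = 65/(3 + 1·3) = 10.8333 and y* = 3·10.8333 = 32.5.

y* = 32.5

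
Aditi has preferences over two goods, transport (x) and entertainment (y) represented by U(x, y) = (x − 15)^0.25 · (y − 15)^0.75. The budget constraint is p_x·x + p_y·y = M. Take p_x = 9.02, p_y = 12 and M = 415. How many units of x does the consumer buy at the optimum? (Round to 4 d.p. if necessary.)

Let x' = x−15, y' = y−15. MRS = (1/3)·y'/x' = p_x/p_y.
Substituting into the budget: x* = 15 + 0.25·(M − 15·p_x − 15·p_y)/p_x, and y* = 15 + 0.75·(…)/p_y.
Discretionary income = 415 − 15·9.02 − 15·12 = 99.7; x* = 15 + 0.25·99.7/9.02 = 17.7633.

x* = 17.7633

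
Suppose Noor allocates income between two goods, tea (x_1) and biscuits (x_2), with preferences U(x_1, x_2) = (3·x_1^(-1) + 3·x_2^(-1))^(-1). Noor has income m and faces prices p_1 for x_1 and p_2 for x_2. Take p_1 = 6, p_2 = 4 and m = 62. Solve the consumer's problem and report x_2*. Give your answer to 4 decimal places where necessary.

x_2* = 6.9671

MRS = MU_x_1/MU_x_2 = (x_2/x_1)^(2). Set equal to p_1/p_2.
Solve for the ratio: x_2/x_1 = [p_1/p_2]^(0.5).
With the ratio pinned down, the budget gives x_1* = m/(p_1 + p_2·(x_2/x_1)) and x_2* = (x_2/x_1)·x_1*.
Numerically x_2/x_1 = 1.224745, so x_1* = 62/(6 + 4·1.224745) = 5.6886 and x_2* = 1.224745·5.6886 = 6.9671.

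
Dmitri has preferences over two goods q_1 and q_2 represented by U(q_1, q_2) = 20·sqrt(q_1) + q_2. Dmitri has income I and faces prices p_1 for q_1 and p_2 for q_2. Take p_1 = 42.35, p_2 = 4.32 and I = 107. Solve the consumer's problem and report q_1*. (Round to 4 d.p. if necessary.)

Set MRS = p_1/p_2: 10·q_1^(−1/2) = p_1/p_2.
Solve: √q_1 = 10·p_2/p_1, so q_1*(p_1,p_2) = (10·p_2/p_1)², and q_2* = (I − p_1·q_1*)/p_2.
Plugging in: q_1* = (10·4.32/42.35)² = 1.0405.

q_1* = 1.0405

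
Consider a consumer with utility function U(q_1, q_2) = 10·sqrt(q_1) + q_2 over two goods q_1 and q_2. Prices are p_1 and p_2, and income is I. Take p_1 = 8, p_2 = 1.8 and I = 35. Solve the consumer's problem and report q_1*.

Solve: √q_1 = 5·p_2/p_1, so q_1*(p_1,p_2) = (5·p_2/p_1)², and q_2* = (I − p_1·q_1*)/p_2.
Plugging in: q_1* = (5·1.8/8)² = 1.2656.

q_1* = 1.2656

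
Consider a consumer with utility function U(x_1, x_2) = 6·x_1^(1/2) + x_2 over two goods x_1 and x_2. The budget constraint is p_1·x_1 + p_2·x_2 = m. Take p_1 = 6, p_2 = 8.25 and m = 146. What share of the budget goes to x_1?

MU_x_1 = 3/√x_1, MU_x_2 = 1. Tangency: 3/√x_1 = p_1/p_2.
Thus x_1* = (3·p_2/p_1)² — independent of m — with the rest of income spent on x_2.
Plugging in: x_1* = (3·8.25/6)² = 17.0156, x_2* = 5.322.
Expenditure on x_1: 6·17.0156 = 102.0938; share = 0.6993.

share on x_1 = 0.6993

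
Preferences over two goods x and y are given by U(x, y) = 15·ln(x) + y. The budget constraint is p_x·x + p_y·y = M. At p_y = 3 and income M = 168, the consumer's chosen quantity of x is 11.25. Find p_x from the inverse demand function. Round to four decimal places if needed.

MU_x = 15/x, MU_y = 1. Tangency: 15/x = p_x/p_y.
So x*(p_x,p_y) = 15·p_y/p_x, independent of income; and y* = (M − 15·p_y)/p_y.
Set x* = 11.25 in the demand function and solve for p_x: p_x = 4.

p_x = 4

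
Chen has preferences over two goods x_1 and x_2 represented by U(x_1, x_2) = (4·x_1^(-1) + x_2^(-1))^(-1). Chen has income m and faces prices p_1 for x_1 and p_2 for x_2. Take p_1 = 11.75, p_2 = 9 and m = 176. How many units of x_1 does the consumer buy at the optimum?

Numerically x_2/x_1 = 0.571305, so x_1* = 176/(11.75 + 9·0.571305) = 10.4193.

x_1* = 10.4193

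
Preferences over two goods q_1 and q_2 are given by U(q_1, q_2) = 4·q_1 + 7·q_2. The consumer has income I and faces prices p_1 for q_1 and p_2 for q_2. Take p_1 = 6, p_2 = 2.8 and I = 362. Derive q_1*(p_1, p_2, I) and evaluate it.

q_1* = 0

Linear utility — the consumer picks whichever good has higher MU/price: 4/6 = 0.6667 vs 7/2.8 = 2.5.
q_2 gives more utility per dollar, so spend all income on q_2: q_2* = I/p_2, q_1* = 0.
Numerically: q_1* = 0, q_2* = 129.2857.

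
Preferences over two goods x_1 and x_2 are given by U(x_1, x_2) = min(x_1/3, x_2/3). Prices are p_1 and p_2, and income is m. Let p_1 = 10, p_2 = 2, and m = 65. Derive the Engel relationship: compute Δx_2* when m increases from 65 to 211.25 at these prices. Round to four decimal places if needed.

Leontief preferences: the optimum is at the kink where x_1/3 = x_2/3, i.e. x_2 = x_1.
Budget: p_1·x_1 + p_2·x_1 = m, so (3·p_1 + 3·p_2)·x_1 = 3·m.
Demand: x_1*(p_1,p_2,m) = 3·m/(3·p_1 + 3·p_2), x_2* = 3·m/(3·p_1 + 3·p_2).
Here 3·10 + 3·2 = 36, giving x_2* = 5.4167.
At m' = 211.25: x_2* = 17.6042. Change: 17.6042 − 5.4167 = 12.1875.

Δx_2* = 12.1875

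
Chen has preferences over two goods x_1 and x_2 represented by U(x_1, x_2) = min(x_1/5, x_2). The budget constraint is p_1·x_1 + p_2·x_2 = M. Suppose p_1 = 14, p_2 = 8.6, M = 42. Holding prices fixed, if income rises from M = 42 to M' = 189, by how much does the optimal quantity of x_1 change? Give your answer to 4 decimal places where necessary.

With perfect complements, no substitution: consume in ratio x_1:x_2 = 5:1.
Budget: p_1·x_1 + p_2·(1/5)·x_1 = M, so (5·p_1 + p_2)·x_1 = 5·M.
Demand: x_1*(p_1,p_2,M) = 5·M/(5·p_1 + p_2), x_2* = M/(5·p_1 + p_2).
Here 5·14 + 8.6 = 78.6, giving x_1* = 2.6718.
At M' = 189: x_1* = 12.0229. Change: 12.0229 − 2.6718 = 9.3511.

Δx_1* = 9.3511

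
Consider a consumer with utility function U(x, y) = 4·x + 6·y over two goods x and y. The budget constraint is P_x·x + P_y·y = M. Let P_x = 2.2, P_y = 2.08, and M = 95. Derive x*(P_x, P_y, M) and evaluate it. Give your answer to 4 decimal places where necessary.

x* = 0

Linear utility — the consumer picks whichever good has higher MU/price: 4/2.2 = 1.8182 vs 6/2.08 = 2.8846.
y gives more utility per dollar, so spend all income on y: y* = M/P_y, x* = 0.
Numerically: x* = 0, y* = 45.6731.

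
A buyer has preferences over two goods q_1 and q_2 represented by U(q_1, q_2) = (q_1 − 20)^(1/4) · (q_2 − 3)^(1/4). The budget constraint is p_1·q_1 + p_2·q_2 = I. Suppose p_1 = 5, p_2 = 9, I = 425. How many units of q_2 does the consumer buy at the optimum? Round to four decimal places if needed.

q_2* = 19.5556

This is Cobb-Douglas in (q_1−20, q_2−3): tangency gives 0.25·p_2·(q_2−3) = 0.25·p_1·(q_1−20).
After buying the subsistence bundle (20, 3), a share 0.5 of the remaining income goes to q_1: q_1* = 20 + 0.5·(I − 20p_1 − 3p_2)/p_1.
Discretionary income = 425 − 20·5 − 3·9 = 298; q_2* = 3 + 0.5·298/9 = 19.5556.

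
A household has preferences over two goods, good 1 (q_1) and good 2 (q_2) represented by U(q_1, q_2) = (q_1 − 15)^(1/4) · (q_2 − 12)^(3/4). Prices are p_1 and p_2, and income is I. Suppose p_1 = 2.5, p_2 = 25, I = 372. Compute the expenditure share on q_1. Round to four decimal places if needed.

share on q_1 = 0.124

This is Cobb-Douglas in (q_1−15, q_2−12): tangency gives 0.25·p_2·(q_2−12) = 0.75·p_1·(q_1−15).
Substituting into the budget: q_1* = 15 + 0.25·(I − 15·p_1 − 12·p_2)/p_1, and q_2* = 12 + 0.75·(…)/p_2.
Discretionary income = 372 − 15·2.5 − 12·25 = 34.5; q_1* = 15 + 0.25·34.5/2.5 = 18.45; q_2* = 12 + 0.75·34.5/25 = 13.035.
Expenditure on q_1: 2.5·18.45 = 46.125; share = 0.124.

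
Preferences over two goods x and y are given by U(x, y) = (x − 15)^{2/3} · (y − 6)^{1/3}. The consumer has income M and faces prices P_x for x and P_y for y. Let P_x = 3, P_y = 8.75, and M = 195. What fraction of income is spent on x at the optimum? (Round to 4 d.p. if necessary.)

share on x = 0.5641

This is Cobb-Douglas in (x−15, y−6): tangency gives 2/3·P_y·(y−6) = 1/3·P_x·(x−15).
After buying the subsistence bundle (15, 6), a share 2/3 of the remaining income goes to x: x* = 15 + 2/3·(M − 15P_x − 6P_y)/P_x.
Discretionary income = 195 − 15·3 − 6·8.75 = 97.5; x* = 15 + 2/3·97.5/3 = 36.6667; y* = 6 + 1/3·97.5/8.75 = 9.7143.
Expenditure on x: 3·36.6667 = 110; share = 0.5641.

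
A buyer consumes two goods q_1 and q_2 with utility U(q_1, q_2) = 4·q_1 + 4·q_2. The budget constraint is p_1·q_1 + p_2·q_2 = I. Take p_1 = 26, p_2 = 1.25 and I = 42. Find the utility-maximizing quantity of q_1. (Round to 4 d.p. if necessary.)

q_1* = 0

Perfect substitutes: compare marginal utility per dollar. 4/p_1 vs 4/p_2 → 0.1538 vs 3.2.
q_2 gives more utility per dollar, so spend all income on q_2: q_2* = I/p_2, q_1* = 0.
Numerically: q_1* = 0, q_2* = 33.6.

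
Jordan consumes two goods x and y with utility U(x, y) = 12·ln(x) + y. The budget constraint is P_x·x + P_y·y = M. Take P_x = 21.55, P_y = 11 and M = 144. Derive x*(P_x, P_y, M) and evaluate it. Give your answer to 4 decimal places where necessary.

MU_x = 12/x, MU_y = 1. Tangency: 12/x = P_x/P_y.
So x*(P_x,P_y) = 12·P_y/P_x, independent of income; and y* = (M − 12·P_y)/P_y.
At the given prices: x* = 12·11/21.55 = 6.1253.

x* = 6.1253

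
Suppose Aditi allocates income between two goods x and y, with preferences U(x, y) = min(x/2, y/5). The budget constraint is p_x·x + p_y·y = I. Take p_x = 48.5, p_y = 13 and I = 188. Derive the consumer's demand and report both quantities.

x* = 2.321, y* = 5.8025

Leontief preferences: the optimum is at the kink where x/2 = y/5, i.e. y = (5/2)·x.
Budget: p_x·x + p_y·(5/2)·x = I, so (2·p_x + 5·p_y)·x = 2·I.
Demand: x*(p_x,p_y,I) = 2·I/(2·p_x + 5·p_y), y* = 5·I/(2·p_x + 5·p_y).
Here 2·48.5 + 5·13 = 162, giving x* = 2.321 and y* = 5.8025.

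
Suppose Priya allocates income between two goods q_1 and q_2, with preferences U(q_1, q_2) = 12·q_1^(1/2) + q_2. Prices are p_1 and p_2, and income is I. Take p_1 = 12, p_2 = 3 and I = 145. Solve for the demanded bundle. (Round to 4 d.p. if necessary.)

q_1* = 2.25, q_2* = 39.3333

Solve: √q_1 = 6·p_2/p_1, so q_1*(p_1,p_2) = (6·p_2/p_1)², and q_2* = (I − p_1·q_1*)/p_2.
Plugging in: q_1* = (6·3/12)² = 2.25, q_2* = 39.3333.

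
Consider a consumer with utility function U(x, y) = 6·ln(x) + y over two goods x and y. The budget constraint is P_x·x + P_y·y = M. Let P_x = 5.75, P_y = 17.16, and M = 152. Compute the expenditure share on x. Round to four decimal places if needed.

share on x = 0.6774

Set MRS = P_x/P_y: (6/x)/1 = P_x/P_y.
So x*(P_x,P_y) = 6·P_y/P_x, independent of income; and y* = (M − 6·P_y)/P_y.
At the given prices: x* = 6·17.16/5.75 = 17.9061, and y* = 2.8578.
Expenditure on x: 5.75·17.9061 = 102.96; share = 0.6774.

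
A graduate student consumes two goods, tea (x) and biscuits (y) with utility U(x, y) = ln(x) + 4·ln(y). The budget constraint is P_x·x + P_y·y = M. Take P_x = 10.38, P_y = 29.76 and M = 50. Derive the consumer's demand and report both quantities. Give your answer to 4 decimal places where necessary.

x* = 0.9634, y* = 1.3441

Demand: x*(P_x,P_y,M) = 0.2·M/P_x and y* = 0.8·M/P_y.
At P_x=10.38, P_y=29.76, M=50: x* = 0.2·50/10.38 = 0.9634, y* = 1.3441.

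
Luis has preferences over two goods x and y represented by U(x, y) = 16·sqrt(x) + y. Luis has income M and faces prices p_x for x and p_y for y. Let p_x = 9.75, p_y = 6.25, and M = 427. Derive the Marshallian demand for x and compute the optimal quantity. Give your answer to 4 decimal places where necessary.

x* = 26.2985

Utility is quasi-linear in y; the FOC for x is 8/√x = p_x/p_y.
Thus x* = (8·p_y/p_x)² — independent of M — with the rest of income spent on y.
Plugging in: x* = (8·6.25/9.75)² = 26.2985.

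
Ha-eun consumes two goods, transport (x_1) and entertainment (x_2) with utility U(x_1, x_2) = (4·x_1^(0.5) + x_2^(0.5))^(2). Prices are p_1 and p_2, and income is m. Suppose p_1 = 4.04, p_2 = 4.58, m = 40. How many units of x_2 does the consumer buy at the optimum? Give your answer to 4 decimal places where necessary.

x_2* = 0.4563

With the ratio pinned down, the budget gives x_1* = m/(p_1 + p_2·(x_2/x_1)) and x_2* = (x_2/x_1)·x_1*.
Numerically x_2/x_1 = 0.048631, so x_1* = 40/(4.04 + 4.58·0.048631) = 9.3837 and x_2* = 0.048631·9.3837 = 0.4563.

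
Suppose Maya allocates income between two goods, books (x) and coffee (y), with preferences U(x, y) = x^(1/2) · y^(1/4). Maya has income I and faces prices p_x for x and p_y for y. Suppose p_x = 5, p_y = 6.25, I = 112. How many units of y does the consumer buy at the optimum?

y* = 5.9733

The MRS is 2·y/x. Set MRS = p_x/p_y.
Rearranging, p_y·y = (1/2)·p_x·x. Substituting into the budget gives p_x·x·(1 + (1/2)) = I.
Demand: x*(p_x,p_y,I) = 2/3·I/p_x and y* = 1/3·I/p_y.
At p_x=5, p_y=6.25, I=112: y* = 1/3·112/6.25 = 5.9733.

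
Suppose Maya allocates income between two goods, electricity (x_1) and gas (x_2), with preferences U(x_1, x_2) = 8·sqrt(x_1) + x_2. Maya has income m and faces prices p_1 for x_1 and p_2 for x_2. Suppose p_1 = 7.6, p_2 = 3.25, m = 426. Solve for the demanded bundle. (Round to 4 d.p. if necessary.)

x_1* = 2.9259, x_2* = 124.2348

MU_x_1 = 4/√x_1, MU_x_2 = 1. Tangency: 4/√x_1 = p_1/p_2.
Thus x_1* = (4·p_2/p_1)² — independent of m — with the rest of income spent on x_2.
Plugging in: x_1* = (4·3.25/7.6)² = 2.9259, x_2* = 124.2348.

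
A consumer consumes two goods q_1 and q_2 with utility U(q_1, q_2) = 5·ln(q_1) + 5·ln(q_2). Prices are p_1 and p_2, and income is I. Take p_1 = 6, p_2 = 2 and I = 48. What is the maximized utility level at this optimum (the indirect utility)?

V = 19.356

The MRS is q_2/q_1. Set MRS = p_1/p_2.
Rearranging, p_2·q_2 = p_1·q_1. Substituting into the budget gives p_1·q_1·(1 + 1) = I.
Demand: q_1*(p_1,p_2,I) = 0.5·I/p_1 and q_2* = 0.5·I/p_2.
At p_1=6, p_2=2, I=48: q_1* = 0.5·48/6 = 4, q_2* = 12.
Utility at the optimum: U(4, 12) = 19.356.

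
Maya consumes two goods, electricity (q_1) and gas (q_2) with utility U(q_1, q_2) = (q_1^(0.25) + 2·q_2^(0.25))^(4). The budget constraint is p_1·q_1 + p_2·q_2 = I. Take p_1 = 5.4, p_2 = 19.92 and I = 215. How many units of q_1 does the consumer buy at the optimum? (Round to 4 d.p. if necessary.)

MU_q_1 ∝ q_1^(-0.75), MU_q_2 ∝ 2·q_2^(-0.75), so MRS = (1/2)·(q_2/q_1)^(0.75) = p_1/p_2.
Solve for the ratio: q_2/q_1 = [2·p_1/p_2]^(4/3).
Substitute q_2 = (q_2/q_1)·q_1 into the budget: q_1* = I/(p_1 + p_2·(q_2/q_1)).
Numerically q_2/q_1 = 0.442092, so q_1* = 215/(5.4 + 19.92·0.442092) = 15.1339.

q_1* = 15.1339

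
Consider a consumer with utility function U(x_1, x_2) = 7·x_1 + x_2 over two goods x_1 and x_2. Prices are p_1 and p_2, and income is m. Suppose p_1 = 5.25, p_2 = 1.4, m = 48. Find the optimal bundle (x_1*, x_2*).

x_1* = 9.1429, x_2* = 0

Linear utility — the consumer picks whichever good has higher MU/price: 7/5.25 = 1.3333 vs 1/1.4 = 0.7143.
x_1 gives more utility per dollar, so spend all income on x_1: x_1* = m/p_1, x_2* = 0.
Numerically: x_1* = 9.1429, x_2* = 0.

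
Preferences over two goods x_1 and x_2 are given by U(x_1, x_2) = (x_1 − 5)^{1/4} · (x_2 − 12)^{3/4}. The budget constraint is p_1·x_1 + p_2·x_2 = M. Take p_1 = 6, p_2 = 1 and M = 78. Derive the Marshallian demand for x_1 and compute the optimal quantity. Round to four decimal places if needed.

MRS = (1/3)·(x_2−12)/(x_1−5). Tangency with p_1/p_2 gives x_2−12 = 3·(p_1/p_2)·(x_1−5).
After buying the subsistence bundle (5, 12), a share 0.25 of the remaining income goes to x_1: x_1* = 5 + 0.25·(M − 5p_1 − 12p_2)/p_1.
Discretionary income = 78 − 5·6 − 12·1 = 36; x_1* = 5 + 0.25·36/6 = 6.5.

x_1* = 6.5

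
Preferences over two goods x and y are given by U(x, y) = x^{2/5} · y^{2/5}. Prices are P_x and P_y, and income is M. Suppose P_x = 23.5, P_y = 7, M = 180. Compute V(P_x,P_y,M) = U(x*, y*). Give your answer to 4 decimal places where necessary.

V = 4.7526

MU_x/MU_y = (0.4·y)/(0.4·x); tangency sets this equal to P_x/P_y.
Rearranging, P_y·y = P_x·x. Substituting into the budget gives P_x·x·(1 + 1) = M.
Demand: x*(P_x,P_y,M) = 0.5·M/P_x and y* = 0.5·M/P_y.
At P_x=23.5, P_y=7, M=180: x* = 0.5·180/23.5 = 3.8298, y* = 12.8571.
Utility at the optimum: U(3.8298, 12.8571) = 4.7526.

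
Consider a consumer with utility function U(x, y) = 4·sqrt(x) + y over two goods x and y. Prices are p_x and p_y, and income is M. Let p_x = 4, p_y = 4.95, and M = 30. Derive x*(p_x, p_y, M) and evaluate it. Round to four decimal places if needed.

x* = 6.1256

Plugging in: x* = (2·4.95/4)² = 6.1256.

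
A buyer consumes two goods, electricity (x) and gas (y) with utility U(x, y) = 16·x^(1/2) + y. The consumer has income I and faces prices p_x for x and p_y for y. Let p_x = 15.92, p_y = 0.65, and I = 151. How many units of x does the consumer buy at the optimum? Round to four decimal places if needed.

x* = 0.1067

Set MRS = p_x/p_y: 8·x^(−1/2) = p_x/p_y.
Thus x* = (8·p_y/p_x)² — independent of I — with the rest of income spent on y.
Plugging in: x* = (8·0.65/15.92)² = 0.1067.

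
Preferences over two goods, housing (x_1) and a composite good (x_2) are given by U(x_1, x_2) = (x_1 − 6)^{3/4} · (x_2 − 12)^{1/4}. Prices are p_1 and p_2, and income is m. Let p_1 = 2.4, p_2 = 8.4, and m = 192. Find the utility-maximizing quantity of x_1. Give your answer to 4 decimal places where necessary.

Let x_1' = x_1−6, x_2' = x_2−12. MRS = 3·x_2'/x_1' = p_1/p_2.
After buying the subsistence bundle (6, 12), a share 0.75 of the remaining income goes to x_1: x_1* = 6 + 0.75·(m − 6p_1 − 12p_2)/p_1.
Discretionary income = 192 − 6·2.4 − 12·8.4 = 76.8; x_1* = 6 + 0.75·76.8/2.4 = 30.

x_1* = 30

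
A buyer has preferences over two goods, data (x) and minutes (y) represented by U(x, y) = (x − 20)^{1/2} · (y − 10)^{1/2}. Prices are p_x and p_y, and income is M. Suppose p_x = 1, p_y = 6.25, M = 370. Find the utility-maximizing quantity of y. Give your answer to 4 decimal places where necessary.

Let x' = x−20, y' = y−10. MRS = y'/x' = p_x/p_y.
Substituting into the budget: x* = 20 + 0.5·(M − 20·p_x − 10·p_y)/p_x, and y* = 10 + 0.5·(…)/p_y.
Discretionary income = 370 − 20·1 − 10·6.25 = 287.5; y* = 10 + 0.5·287.5/6.25 = 33.

y* = 33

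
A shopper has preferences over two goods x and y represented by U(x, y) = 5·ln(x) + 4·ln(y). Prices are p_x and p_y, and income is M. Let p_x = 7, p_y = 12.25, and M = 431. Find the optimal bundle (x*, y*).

Tangency: MRS = (5/4)·y/x = p_x/p_y.
Rearranging, p_y·y = (4/5)·p_x·x. Substituting into the budget gives p_x·x·(1 + (4/5)) = M.
Demand: x*(p_x,p_y,M) = 5/9·M/p_x and y* = 4/9·M/p_y.
At p_x=7, p_y=12.25, M=431: x* = 5/9·431/7 = 34.2063, y* = 15.6372.

x* = 34.2063, y* = 15.6372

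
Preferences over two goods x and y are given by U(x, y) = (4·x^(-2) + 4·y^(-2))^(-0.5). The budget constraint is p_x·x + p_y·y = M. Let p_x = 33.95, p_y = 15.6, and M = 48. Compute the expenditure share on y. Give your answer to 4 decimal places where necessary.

share on y = 0.3732

MU_x ∝ 4·x^(-3), MU_y ∝ 4·y^(-3), so MRS = (y/x)^(3) = p_x/p_y.
Solve for the ratio: y/x = [p_x/p_y]^(1/3).
Substitute y = (y/x)·x into the budget: x* = M/(p_x + p_y·(y/x)).
Numerically y/x = 1.295901, so x* = 48/(33.95 + 15.6·1.295901) = 0.8862 and y* = 1.295901·0.8862 = 1.1484.
Expenditure on y: 15.6·1.1484 = 17.9147; share = 0.3732.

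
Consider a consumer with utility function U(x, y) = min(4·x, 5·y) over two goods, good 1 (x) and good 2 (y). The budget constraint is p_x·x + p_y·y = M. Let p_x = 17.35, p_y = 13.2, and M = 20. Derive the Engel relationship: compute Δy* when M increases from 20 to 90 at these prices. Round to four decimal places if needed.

Leontief preferences: the optimum is at the kink where x/5 = y/4, i.e. y = (4/5)·x.
Budget: p_x·x + p_y·(4/5)·x = M, so (5·p_x + 4·p_y)·x = 5·M.
Demand: x*(p_x,p_y,M) = 5·M/(5·p_x + 4·p_y), y* = 4·M/(5·p_x + 4·p_y).
Here 5·17.35 + 4·13.2 = 139.55, giving y* = 0.5733.
At M' = 90: y* = 2.5797. Change: 2.5797 − 0.5733 = 2.0064.

Δy* = 2.0064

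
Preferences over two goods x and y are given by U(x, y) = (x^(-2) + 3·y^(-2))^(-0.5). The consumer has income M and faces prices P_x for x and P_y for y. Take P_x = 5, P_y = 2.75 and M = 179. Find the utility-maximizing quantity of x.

x* = 18.1895

MU_x ∝ x^(-3), MU_y ∝ 3·y^(-3), so MRS = (1/3)·(y/x)^(3) = P_x/P_y.
Hence y/x = (3·P_x/P_y)^(1/(3)), i.e. raised to the 1/3 power.
Substitute y = (y/x)·x into the budget: x* = M/(P_x + P_y·(y/x)).
Numerically y/x = 1.760298, so x* = 179/(5 + 2.75·1.760298) = 18.1895.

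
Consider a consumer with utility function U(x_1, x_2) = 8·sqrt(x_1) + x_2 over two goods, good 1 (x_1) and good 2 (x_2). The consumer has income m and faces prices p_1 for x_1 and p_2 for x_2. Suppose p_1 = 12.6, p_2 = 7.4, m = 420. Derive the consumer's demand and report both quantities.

x_1* = 5.5188, x_2* = 47.3599

MU_x_1 = 4/√x_1, MU_x_2 = 1. Tangency: 4/√x_1 = p_1/p_2.
Thus x_1* = (4·p_2/p_1)² — independent of m — with the rest of income spent on x_2.
Plugging in: x_1* = (4·7.4/12.6)² = 5.5188, x_2* = 47.3599.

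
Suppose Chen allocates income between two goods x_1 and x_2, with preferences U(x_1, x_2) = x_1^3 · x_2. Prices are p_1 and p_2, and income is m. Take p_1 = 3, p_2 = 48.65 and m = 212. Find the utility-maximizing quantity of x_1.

x_1* = 53

Tangency: MRS = 3·x_2/x_1 = p_1/p_2.
Rearranging, p_2·x_2 = (1/3)·p_1·x_1. Substituting into the budget gives p_1·x_1·(1 + (1/3)) = m.
Demand: x_1*(p_1,p_2,m) = 0.75·m/p_1 and x_2* = 0.25·m/p_2.
At p_1=3, p_2=48.65, m=212: x_1* = 0.75·212/3 = 53.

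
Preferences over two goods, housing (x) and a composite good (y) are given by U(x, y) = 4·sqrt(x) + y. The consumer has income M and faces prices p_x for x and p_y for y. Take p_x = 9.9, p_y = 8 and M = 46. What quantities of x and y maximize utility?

Set MRS = p_x/p_y: 2·x^(−1/2) = p_x/p_y.
Thus x* = (2·p_y/p_x)² — independent of M — with the rest of income spent on y.
Plugging in: x* = (2·8/9.9)² = 2.612, y* = 2.5177.

x* = 2.612, y* = 2.5177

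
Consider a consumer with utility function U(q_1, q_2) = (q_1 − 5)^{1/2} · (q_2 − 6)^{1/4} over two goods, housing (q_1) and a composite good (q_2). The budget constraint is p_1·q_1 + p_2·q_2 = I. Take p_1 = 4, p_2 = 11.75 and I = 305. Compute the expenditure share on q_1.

share on q_1 = 0.5344

After buying the subsistence bundle (5, 6), a share 2/3 of the remaining income goes to q_1: q_1* = 5 + 2/3·(I − 5p_1 − 6p_2)/p_1.
Discretionary income = 305 − 5·4 − 6·11.75 = 214.5; q_1* = 5 + 2/3·214.5/4 = 40.75; q_2* = 6 + 1/3·214.5/11.75 = 12.0851.
Expenditure on q_1: 4·40.75 = 163; share = 0.5344.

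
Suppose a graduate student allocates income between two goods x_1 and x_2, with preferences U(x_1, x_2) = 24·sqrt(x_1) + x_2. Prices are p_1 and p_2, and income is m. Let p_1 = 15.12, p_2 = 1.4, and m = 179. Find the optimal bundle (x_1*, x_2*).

x_1* = 1.2346, x_2* = 114.5238

MU_x_1 = 12/√x_1, MU_x_2 = 1. Tangency: 12/√x_1 = p_1/p_2.
Solve: √x_1 = 12·p_2/p_1, so x_1*(p_1,p_2) = (12·p_2/p_1)², and x_2* = (m − p_1·x_1*)/p_2.
Plugging in: x_1* = (12·1.4/15.12)² = 1.2346, x_2* = 114.5238.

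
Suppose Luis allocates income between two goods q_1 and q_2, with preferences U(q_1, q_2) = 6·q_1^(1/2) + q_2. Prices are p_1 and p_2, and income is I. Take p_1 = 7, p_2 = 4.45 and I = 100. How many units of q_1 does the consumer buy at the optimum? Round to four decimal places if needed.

q_1* = 3.6372

MU_q_1 = 3/√q_1, MU_q_2 = 1. Tangency: 3/√q_1 = p_1/p_2.
Thus q_1* = (3·p_2/p_1)² — independent of I — with the rest of income spent on q_2.
Plugging in: q_1* = (3·4.45/7)² = 3.6372.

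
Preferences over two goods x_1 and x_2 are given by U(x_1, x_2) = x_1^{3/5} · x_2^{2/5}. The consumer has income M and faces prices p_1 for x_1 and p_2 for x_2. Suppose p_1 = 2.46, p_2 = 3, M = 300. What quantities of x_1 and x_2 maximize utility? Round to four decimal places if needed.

x_1* = 73.1707, x_2* = 40

Tangency: MRS = (3/2)·x_2/x_1 = p_1/p_2.
Rearranging, p_2·x_2 = (2/3)·p_1·x_1. Substituting into the budget gives p_1·x_1·(1 + (2/3)) = M.
Demand: x_1*(p_1,p_2,M) = 0.6·M/p_1 and x_2* = 0.4·M/p_2.
At p_1=2.46, p_2=3, M=300: x_1* = 0.6·300/2.46 = 73.1707, x_2* = 40.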